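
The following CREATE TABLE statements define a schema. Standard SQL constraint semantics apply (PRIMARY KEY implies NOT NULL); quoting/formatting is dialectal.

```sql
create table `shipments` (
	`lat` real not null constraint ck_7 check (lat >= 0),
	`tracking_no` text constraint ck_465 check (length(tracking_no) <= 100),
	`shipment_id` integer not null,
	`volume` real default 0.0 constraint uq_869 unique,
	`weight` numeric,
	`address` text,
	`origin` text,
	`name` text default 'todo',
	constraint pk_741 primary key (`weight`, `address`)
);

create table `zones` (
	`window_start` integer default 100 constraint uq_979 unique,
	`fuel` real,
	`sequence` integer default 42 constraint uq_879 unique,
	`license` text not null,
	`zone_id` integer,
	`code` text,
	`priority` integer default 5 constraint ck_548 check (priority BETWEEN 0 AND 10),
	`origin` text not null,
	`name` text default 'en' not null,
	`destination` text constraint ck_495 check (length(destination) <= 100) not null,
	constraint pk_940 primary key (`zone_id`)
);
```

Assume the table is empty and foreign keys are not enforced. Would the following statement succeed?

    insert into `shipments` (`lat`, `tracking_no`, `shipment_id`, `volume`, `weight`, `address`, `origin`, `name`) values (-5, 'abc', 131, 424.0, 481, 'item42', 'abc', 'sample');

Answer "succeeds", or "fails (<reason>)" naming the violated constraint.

fails (CHECK on lat)

The value -5 for lat violates CHECK (lat >= 0).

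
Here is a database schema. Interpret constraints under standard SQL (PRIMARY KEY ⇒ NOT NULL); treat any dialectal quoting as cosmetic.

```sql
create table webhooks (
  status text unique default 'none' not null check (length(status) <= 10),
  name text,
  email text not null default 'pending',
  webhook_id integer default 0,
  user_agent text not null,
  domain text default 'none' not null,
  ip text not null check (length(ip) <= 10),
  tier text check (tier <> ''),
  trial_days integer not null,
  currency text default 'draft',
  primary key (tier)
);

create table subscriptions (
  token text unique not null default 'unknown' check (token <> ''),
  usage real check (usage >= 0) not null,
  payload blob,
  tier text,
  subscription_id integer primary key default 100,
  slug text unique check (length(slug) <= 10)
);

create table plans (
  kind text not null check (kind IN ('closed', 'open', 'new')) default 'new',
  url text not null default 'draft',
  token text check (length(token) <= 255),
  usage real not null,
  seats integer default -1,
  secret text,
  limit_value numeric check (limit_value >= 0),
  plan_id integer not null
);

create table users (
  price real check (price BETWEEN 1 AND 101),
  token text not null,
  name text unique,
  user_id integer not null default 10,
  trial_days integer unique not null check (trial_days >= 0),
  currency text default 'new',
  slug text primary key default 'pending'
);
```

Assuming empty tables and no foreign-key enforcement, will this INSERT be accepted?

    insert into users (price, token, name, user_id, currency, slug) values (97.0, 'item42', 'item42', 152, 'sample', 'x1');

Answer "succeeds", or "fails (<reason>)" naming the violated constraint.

fails (NOT NULL on trial_days)

trial_days is omitted from the column list and has no DEFAULT, so it would receive NULL.
But trial_days is declared NOT NULL.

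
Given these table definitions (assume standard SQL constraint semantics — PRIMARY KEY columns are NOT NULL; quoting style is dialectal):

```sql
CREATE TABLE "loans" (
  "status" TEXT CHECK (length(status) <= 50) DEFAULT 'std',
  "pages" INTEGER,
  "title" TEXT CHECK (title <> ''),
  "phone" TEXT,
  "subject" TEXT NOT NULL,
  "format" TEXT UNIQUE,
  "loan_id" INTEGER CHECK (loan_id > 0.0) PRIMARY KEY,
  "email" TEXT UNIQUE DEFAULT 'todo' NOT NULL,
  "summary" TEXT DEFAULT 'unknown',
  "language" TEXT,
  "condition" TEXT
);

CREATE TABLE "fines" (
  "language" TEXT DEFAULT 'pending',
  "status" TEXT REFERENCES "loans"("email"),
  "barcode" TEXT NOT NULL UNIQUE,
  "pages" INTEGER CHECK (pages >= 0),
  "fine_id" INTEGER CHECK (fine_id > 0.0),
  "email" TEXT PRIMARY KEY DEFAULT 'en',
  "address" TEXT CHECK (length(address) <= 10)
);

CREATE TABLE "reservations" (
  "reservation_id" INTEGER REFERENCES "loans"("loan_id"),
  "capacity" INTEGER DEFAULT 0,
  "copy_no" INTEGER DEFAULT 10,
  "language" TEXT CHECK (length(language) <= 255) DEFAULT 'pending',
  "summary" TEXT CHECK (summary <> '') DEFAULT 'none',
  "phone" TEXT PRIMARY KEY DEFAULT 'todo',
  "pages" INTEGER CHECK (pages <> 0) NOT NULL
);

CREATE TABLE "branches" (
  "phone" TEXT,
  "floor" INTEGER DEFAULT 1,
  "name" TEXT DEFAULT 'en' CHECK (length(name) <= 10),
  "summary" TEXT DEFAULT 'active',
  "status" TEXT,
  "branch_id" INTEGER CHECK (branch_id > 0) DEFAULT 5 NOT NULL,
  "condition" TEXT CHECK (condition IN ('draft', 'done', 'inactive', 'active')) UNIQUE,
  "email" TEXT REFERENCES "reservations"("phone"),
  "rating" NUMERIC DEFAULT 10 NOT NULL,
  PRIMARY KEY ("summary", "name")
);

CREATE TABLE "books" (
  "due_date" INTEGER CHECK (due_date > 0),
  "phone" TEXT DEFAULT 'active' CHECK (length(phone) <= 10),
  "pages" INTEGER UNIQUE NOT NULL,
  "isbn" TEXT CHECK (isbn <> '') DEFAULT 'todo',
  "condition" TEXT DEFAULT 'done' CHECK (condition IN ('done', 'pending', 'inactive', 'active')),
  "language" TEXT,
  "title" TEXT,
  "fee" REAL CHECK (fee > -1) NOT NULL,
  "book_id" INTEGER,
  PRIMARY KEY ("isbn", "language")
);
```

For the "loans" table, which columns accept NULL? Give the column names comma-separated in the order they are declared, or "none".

status, pages, title, phone, format, summary, language, condition

- status: CHECK does not forbid NULL (a CHECK constraint passes when its expression is NULL) → nullable.
- pages: no NOT NULL constraint applies → nullable.
- title: CHECK does not forbid NULL (a CHECK constraint passes when its expression is NULL) → nullable.
- phone: no NOT NULL constraint applies → nullable.
- subject: declared NOT NULL → not nullable.
- format: UNIQUE does not imply NOT NULL → nullable.
- loan_id: part of the PRIMARY KEY, which implies NOT NULL → not nullable.
- email: declared NOT NULL → not nullable.
- summary: DEFAULT only fills an omitted column; an explicit NULL is still allowed → nullable.
- language: no NOT NULL constraint applies → nullable.
- condition: no NOT NULL constraint applies → nullable.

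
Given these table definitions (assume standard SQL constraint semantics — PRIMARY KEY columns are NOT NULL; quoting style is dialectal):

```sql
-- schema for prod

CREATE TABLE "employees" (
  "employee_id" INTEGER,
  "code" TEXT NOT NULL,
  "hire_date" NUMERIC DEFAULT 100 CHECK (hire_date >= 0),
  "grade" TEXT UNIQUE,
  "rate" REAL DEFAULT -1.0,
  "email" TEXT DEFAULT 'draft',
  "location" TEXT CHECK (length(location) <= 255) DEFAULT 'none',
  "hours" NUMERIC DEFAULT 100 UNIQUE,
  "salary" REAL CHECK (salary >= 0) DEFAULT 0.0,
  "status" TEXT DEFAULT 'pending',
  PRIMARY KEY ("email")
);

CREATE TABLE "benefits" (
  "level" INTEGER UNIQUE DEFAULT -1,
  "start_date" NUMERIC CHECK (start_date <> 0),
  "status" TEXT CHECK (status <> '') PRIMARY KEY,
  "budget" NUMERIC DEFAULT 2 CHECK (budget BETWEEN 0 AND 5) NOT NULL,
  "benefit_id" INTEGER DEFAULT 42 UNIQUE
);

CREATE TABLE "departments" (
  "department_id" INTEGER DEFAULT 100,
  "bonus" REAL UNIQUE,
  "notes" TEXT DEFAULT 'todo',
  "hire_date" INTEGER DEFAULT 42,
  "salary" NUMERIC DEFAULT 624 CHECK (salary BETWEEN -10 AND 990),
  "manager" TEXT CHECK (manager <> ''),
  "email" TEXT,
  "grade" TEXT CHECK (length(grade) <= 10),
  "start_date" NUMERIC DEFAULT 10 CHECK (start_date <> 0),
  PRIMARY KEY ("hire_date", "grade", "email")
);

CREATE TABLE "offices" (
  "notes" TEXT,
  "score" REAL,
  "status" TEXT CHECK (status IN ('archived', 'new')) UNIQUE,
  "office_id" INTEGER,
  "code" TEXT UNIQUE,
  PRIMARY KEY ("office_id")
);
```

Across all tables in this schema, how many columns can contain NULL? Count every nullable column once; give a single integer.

21

employees: 8 nullable (employee_id, hire_date, grade, rate, location, hours, salary, status — PK (email) and explicit NOT NULL columns excluded).
benefits: 3 nullable (level, start_date, benefit_id — PK (status) and explicit NOT NULL columns excluded).
departments: 6 nullable (department_id, bonus, notes, salary, manager, start_date — PK (hire_date, grade, email) and explicit NOT NULL columns excluded).
offices: 4 nullable (notes, score, status, code — PK (office_id) and explicit NOT NULL columns excluded).
Total: 8 + 3 + 6 + 4 = 21.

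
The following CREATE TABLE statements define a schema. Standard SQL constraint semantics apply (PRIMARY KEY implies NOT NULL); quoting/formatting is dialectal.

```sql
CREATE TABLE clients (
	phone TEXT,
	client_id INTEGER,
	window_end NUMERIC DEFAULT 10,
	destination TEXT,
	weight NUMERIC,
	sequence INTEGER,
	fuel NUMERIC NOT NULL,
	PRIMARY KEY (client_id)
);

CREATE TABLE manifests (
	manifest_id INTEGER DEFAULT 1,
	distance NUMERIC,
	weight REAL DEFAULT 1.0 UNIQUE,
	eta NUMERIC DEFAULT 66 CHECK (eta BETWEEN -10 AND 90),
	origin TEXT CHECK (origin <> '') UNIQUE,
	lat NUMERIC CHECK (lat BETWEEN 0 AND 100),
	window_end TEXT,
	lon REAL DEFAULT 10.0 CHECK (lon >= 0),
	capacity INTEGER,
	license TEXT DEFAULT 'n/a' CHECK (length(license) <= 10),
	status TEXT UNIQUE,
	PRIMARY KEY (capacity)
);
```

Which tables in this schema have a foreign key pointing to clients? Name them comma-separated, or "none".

No REFERENCES clause anywhere in the schema names clients.

none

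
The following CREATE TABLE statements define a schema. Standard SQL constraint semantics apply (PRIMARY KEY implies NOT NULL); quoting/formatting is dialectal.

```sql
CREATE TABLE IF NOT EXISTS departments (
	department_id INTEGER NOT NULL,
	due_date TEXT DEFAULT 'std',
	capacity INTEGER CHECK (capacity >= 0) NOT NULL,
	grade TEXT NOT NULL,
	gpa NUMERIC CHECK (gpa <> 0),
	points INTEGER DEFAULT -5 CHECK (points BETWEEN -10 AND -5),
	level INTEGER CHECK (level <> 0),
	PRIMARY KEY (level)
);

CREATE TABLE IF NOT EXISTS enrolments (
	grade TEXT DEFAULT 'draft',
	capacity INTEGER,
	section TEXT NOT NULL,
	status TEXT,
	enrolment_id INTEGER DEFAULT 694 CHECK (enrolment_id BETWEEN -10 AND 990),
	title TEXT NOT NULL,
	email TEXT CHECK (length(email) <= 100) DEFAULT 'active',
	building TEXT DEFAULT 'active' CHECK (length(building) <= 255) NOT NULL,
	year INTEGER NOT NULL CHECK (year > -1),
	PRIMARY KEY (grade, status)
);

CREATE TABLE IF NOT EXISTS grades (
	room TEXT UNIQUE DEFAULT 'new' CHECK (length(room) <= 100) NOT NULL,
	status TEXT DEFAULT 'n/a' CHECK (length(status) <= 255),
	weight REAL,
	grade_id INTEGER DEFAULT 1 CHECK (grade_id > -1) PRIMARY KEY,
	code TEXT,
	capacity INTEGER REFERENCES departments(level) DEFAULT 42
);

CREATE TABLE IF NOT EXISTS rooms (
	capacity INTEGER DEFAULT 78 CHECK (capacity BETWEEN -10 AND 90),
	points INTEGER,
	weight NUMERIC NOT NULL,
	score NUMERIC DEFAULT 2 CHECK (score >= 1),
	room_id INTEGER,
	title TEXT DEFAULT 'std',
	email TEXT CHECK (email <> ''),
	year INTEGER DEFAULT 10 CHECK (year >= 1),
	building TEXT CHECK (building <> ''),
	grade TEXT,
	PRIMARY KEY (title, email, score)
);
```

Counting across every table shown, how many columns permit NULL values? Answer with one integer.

16

departments: 3 nullable (due_date, gpa, points — PK (level) and explicit NOT NULL columns excluded).
enrolments: 3 nullable (capacity, enrolment_id, email — PK (grade, status) and explicit NOT NULL columns excluded).
grades: 4 nullable (status, weight, code, capacity — PK (grade_id) and explicit NOT NULL columns excluded).
rooms: 6 nullable (capacity, points, room_id, year, building, grade — PK (title, email, score) and explicit NOT NULL columns excluded).
Total: 3 + 3 + 4 + 6 = 16.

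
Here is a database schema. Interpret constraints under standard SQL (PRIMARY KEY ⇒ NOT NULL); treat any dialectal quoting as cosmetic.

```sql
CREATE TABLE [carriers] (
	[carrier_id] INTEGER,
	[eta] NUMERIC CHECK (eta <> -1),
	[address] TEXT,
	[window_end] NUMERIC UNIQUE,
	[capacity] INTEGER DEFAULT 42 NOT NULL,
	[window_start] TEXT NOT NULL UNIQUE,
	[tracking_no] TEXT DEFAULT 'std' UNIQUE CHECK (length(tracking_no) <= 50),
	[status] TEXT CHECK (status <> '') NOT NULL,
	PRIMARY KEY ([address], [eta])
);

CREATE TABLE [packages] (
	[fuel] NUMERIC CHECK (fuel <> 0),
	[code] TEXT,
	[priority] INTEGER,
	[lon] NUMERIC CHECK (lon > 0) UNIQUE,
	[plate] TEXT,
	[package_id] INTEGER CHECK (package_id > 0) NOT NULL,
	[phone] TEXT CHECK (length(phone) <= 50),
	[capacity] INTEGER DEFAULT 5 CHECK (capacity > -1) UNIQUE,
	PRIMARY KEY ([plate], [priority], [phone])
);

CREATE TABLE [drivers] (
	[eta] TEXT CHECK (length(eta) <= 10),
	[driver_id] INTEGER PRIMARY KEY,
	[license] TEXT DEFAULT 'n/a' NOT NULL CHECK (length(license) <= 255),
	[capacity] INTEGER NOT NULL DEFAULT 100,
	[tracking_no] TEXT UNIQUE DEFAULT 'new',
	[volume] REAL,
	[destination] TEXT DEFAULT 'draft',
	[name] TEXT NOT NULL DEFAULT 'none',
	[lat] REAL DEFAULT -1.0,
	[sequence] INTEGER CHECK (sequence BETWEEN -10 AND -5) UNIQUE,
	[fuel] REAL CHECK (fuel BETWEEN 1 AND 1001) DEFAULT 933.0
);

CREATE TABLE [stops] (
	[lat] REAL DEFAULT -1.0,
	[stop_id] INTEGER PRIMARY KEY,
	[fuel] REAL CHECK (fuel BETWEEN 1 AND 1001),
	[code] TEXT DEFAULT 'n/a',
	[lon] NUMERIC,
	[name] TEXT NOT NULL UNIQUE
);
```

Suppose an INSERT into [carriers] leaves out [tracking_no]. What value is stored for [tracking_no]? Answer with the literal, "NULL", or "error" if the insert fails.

'std'

tracking_no has an explicit DEFAULT 'std'.
When the column is omitted from an INSERT, that default is used.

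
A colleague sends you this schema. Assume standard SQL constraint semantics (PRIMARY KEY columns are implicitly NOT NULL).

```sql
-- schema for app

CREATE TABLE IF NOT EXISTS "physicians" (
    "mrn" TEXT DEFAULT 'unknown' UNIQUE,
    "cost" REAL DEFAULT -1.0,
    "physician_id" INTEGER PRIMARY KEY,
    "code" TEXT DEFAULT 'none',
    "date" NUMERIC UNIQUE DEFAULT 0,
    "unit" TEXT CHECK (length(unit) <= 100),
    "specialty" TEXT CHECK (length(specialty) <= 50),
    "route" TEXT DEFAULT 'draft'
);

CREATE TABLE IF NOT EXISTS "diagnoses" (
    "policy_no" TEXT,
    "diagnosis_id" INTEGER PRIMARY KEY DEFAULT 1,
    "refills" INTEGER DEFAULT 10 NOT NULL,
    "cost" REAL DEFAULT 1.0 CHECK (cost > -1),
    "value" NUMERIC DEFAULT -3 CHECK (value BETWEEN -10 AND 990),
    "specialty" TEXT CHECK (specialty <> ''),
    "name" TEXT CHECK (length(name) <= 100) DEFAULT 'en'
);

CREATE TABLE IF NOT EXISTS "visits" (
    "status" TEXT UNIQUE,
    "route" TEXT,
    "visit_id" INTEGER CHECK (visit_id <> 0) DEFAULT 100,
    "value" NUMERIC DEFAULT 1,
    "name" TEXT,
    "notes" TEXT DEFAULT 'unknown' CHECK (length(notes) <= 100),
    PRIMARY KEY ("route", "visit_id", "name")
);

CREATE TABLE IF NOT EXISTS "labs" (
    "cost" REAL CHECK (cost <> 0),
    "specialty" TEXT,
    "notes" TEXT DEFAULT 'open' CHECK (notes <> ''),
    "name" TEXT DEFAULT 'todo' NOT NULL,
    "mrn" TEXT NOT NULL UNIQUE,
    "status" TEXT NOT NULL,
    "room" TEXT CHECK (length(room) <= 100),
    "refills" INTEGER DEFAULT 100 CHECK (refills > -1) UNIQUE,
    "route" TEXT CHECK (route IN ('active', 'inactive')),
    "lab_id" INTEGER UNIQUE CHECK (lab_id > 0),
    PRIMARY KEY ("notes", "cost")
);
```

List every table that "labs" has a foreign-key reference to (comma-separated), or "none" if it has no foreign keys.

No column in labs has a REFERENCES clause.

none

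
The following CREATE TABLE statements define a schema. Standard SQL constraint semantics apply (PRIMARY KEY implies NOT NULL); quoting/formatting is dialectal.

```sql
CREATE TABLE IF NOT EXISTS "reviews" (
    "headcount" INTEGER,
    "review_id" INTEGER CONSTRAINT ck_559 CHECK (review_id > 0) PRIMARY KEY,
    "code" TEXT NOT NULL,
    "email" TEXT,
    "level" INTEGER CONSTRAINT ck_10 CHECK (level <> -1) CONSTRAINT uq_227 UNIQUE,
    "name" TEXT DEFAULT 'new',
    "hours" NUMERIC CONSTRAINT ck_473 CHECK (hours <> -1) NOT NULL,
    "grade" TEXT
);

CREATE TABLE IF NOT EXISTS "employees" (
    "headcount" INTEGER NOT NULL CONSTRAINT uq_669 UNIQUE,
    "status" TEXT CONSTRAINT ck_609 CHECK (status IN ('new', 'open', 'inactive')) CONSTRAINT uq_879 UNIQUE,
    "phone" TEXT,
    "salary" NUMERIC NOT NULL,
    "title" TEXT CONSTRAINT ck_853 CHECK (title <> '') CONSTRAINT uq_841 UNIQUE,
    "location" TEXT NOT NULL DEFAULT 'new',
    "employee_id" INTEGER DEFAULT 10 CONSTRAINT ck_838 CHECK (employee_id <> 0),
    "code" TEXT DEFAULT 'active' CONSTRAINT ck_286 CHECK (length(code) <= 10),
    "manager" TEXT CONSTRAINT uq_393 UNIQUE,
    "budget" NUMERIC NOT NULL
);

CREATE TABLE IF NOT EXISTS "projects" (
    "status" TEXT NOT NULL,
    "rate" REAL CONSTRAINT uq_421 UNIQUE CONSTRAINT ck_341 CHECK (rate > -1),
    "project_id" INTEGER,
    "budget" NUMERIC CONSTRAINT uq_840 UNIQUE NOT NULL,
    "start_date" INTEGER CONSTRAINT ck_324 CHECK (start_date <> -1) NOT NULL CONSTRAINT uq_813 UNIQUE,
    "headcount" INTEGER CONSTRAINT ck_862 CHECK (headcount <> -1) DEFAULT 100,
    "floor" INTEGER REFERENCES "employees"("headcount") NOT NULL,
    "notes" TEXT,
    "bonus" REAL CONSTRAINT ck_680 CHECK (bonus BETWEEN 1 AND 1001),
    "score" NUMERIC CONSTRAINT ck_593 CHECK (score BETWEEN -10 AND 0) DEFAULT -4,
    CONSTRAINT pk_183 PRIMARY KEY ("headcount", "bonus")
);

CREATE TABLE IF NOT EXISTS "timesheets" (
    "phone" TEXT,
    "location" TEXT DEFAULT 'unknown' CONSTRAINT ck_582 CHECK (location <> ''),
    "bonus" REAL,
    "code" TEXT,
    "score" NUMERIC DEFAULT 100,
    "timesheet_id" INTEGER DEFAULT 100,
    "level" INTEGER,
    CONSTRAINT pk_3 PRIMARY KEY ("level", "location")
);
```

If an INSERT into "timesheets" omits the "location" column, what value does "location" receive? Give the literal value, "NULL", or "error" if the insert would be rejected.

'unknown'

location has an explicit DEFAULT 'unknown'.
When the column is omitted from an INSERT, that default is used.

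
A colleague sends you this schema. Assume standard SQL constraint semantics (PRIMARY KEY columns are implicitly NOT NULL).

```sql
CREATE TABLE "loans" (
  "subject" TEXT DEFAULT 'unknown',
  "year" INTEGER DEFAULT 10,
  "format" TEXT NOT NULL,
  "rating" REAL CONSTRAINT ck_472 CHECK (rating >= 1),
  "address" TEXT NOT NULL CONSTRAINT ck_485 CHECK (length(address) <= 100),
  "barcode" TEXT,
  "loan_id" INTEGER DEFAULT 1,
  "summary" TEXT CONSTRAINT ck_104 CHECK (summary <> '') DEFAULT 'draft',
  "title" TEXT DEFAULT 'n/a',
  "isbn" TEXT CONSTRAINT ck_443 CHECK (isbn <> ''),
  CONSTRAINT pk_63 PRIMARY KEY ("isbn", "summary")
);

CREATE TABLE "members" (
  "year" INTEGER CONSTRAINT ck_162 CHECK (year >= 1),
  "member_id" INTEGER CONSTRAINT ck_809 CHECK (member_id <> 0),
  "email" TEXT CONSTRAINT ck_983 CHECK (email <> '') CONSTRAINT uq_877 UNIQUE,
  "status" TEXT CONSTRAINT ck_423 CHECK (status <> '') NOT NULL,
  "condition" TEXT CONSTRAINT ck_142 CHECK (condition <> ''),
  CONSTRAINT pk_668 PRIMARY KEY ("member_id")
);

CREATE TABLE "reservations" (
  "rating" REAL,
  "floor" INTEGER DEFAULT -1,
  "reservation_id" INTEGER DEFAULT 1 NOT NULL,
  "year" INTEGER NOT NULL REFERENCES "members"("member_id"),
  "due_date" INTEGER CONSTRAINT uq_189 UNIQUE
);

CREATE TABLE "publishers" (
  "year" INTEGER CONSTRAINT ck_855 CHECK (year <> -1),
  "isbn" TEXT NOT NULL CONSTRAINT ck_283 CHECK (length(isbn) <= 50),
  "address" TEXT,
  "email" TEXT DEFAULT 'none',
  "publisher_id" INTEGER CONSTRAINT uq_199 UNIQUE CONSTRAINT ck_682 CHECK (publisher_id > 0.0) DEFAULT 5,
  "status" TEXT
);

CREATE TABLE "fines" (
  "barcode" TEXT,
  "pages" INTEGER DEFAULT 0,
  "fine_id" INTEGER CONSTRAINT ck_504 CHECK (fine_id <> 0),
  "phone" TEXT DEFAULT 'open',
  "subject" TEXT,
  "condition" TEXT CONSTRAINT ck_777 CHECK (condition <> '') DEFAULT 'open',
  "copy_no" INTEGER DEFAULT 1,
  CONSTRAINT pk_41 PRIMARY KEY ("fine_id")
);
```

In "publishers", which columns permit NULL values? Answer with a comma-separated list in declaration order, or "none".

- year: CHECK does not forbid NULL (a CHECK constraint passes when its expression is NULL) → nullable.
- isbn: declared NOT NULL → not nullable.
- address: no NOT NULL constraint applies → nullable.
- email: DEFAULT only fills an omitted column; an explicit NULL is still allowed → nullable.
- publisher_id: CHECK does not forbid NULL (a CHECK constraint passes when its expression is NULL) → nullable.
- status: no NOT NULL constraint applies → nullable.

year, address, email, publisher_id, status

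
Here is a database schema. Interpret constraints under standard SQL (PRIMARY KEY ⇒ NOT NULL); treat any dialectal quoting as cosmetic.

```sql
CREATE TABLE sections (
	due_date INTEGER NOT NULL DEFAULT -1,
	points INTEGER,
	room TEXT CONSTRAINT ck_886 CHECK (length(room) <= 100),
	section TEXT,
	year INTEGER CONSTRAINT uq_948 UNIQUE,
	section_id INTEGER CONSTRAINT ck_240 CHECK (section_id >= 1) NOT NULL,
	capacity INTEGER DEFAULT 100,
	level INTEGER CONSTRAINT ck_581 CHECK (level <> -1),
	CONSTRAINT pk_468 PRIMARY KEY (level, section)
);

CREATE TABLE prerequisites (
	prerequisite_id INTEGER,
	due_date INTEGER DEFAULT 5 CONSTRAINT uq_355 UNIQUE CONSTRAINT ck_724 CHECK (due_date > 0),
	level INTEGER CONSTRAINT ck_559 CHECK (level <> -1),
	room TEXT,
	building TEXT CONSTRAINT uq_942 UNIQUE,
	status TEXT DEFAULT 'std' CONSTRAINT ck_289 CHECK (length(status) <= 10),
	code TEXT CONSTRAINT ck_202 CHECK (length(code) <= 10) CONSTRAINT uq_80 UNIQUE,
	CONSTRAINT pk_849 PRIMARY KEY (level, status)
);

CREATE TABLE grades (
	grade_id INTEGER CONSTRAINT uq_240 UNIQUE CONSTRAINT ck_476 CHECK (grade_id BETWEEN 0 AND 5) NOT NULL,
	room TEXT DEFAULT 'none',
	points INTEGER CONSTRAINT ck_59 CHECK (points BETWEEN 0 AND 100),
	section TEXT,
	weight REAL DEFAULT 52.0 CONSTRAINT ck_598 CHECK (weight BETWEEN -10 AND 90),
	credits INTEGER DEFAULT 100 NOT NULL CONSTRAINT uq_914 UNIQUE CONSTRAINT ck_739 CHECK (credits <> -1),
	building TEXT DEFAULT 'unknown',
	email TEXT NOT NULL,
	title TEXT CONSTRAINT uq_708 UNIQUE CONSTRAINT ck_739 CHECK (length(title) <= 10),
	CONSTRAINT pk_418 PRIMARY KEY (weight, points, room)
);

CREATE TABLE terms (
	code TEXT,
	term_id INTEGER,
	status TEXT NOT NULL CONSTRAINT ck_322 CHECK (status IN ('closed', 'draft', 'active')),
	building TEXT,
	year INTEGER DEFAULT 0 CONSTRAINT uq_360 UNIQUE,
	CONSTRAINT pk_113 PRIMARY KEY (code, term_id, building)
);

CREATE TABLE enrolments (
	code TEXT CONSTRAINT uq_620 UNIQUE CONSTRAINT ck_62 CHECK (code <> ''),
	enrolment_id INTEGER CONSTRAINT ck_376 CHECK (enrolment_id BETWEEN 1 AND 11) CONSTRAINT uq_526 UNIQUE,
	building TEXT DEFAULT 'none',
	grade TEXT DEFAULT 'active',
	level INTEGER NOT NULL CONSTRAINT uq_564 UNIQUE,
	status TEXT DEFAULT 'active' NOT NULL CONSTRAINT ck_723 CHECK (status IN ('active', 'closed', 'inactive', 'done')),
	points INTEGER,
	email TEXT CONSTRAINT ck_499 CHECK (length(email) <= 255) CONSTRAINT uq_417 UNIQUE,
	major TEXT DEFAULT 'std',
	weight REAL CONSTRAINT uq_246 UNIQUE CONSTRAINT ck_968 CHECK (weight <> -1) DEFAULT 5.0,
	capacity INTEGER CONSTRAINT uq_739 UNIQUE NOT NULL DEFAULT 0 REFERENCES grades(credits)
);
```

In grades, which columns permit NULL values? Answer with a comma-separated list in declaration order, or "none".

section, building, title

- grade_id: declared NOT NULL → not nullable.
- room: part of the PRIMARY KEY, which implies NOT NULL → not nullable.
- points: part of the PRIMARY KEY, which implies NOT NULL → not nullable.
- section: no NOT NULL constraint applies → nullable.
- weight: part of the PRIMARY KEY, which implies NOT NULL → not nullable.
- credits: declared NOT NULL → not nullable.
- building: DEFAULT only fills an omitted column; an explicit NULL is still allowed → nullable.
- email: declared NOT NULL → not nullable.
- title: CHECK does not forbid NULL (a CHECK constraint passes when its expression is NULL) → nullable.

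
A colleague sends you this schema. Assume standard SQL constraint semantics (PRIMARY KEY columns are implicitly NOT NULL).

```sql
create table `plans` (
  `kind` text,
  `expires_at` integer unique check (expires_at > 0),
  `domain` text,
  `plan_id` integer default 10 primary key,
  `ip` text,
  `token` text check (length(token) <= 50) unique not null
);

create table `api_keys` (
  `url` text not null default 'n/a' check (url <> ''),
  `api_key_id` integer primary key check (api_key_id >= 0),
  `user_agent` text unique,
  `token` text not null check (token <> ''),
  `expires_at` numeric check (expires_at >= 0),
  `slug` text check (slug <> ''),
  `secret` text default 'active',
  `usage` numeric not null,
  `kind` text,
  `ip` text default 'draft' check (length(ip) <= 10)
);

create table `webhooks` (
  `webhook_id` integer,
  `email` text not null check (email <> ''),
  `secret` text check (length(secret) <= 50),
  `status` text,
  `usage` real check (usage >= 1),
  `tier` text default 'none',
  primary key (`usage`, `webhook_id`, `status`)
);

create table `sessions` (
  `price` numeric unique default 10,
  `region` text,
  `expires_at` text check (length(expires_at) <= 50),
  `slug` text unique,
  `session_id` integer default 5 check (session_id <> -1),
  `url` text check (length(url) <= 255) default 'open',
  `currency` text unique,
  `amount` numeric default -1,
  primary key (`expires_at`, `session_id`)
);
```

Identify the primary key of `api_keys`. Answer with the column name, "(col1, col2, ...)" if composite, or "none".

api_key_id

api_key_id is declared PRIMARY KEY inline on the column.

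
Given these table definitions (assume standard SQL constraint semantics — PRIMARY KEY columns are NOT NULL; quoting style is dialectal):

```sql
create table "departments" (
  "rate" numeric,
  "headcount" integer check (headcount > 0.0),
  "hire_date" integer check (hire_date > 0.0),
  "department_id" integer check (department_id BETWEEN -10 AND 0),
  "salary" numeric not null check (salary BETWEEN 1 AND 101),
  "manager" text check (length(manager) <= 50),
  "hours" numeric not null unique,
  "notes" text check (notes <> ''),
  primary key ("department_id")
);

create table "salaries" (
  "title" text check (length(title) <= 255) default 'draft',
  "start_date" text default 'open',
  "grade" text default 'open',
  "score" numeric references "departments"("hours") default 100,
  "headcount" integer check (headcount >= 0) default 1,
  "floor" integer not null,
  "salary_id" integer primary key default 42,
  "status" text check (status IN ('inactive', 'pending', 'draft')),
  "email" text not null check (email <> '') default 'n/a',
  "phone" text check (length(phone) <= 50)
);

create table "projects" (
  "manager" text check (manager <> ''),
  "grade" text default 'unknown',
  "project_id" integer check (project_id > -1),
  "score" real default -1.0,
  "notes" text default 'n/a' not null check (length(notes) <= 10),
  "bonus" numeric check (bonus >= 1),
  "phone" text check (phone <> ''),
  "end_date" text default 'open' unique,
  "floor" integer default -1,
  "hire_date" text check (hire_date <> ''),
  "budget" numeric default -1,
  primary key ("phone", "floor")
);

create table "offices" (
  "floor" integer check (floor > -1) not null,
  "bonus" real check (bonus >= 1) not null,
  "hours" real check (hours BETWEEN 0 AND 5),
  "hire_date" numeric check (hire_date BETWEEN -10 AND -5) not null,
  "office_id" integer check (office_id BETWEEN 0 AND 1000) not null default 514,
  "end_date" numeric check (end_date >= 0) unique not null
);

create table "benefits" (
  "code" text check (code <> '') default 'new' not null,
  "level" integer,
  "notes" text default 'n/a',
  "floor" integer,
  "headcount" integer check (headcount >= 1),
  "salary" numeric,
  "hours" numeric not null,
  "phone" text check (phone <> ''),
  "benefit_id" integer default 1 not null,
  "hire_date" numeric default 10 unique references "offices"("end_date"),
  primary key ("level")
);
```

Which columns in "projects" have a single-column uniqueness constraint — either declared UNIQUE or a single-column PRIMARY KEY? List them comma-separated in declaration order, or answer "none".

- manager: no UNIQUE or single-column PK constraint.
- grade: no UNIQUE or single-column PK constraint.
- project_id: no UNIQUE or single-column PK constraint.
- score: no UNIQUE or single-column PK constraint.
- notes: no UNIQUE or single-column PK constraint.
- bonus: no UNIQUE or single-column PK constraint.
- phone: part of a composite PRIMARY KEY — only the tuple is unique, not this column on its own.
- end_date: declared UNIQUE → unique.
- floor: part of a composite PRIMARY KEY — only the tuple is unique, not this column on its own.
- hire_date: no UNIQUE or single-column PK constraint.
- budget: no UNIQUE or single-column PK constraint.

end_date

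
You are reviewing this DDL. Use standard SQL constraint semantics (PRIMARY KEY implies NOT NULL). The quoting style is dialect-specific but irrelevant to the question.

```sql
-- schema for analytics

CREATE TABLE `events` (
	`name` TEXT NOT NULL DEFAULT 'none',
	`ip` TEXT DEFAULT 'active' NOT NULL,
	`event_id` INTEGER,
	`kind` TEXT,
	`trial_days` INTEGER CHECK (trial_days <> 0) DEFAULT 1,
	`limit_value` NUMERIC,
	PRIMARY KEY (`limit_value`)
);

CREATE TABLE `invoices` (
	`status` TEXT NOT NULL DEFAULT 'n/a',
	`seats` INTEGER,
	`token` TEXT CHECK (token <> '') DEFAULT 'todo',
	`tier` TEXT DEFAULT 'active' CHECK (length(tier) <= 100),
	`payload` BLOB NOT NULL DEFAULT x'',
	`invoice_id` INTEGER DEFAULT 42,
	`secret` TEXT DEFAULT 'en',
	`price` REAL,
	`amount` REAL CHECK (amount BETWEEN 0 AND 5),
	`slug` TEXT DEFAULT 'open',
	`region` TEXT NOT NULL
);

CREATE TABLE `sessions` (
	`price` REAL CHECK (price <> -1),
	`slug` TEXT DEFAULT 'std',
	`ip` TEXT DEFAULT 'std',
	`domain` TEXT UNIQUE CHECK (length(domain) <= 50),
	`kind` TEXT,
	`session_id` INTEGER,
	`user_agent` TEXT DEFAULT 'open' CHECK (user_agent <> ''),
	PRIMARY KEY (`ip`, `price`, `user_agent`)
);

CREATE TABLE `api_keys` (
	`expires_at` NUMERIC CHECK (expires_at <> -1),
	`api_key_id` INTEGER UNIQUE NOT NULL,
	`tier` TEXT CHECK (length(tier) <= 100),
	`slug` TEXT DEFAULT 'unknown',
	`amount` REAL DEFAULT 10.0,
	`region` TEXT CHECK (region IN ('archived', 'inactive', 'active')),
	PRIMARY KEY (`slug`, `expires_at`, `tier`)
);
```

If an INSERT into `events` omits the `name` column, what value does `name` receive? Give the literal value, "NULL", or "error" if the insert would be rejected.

name has an explicit DEFAULT 'none'.
When the column is omitted from an INSERT, that default is used.

'none'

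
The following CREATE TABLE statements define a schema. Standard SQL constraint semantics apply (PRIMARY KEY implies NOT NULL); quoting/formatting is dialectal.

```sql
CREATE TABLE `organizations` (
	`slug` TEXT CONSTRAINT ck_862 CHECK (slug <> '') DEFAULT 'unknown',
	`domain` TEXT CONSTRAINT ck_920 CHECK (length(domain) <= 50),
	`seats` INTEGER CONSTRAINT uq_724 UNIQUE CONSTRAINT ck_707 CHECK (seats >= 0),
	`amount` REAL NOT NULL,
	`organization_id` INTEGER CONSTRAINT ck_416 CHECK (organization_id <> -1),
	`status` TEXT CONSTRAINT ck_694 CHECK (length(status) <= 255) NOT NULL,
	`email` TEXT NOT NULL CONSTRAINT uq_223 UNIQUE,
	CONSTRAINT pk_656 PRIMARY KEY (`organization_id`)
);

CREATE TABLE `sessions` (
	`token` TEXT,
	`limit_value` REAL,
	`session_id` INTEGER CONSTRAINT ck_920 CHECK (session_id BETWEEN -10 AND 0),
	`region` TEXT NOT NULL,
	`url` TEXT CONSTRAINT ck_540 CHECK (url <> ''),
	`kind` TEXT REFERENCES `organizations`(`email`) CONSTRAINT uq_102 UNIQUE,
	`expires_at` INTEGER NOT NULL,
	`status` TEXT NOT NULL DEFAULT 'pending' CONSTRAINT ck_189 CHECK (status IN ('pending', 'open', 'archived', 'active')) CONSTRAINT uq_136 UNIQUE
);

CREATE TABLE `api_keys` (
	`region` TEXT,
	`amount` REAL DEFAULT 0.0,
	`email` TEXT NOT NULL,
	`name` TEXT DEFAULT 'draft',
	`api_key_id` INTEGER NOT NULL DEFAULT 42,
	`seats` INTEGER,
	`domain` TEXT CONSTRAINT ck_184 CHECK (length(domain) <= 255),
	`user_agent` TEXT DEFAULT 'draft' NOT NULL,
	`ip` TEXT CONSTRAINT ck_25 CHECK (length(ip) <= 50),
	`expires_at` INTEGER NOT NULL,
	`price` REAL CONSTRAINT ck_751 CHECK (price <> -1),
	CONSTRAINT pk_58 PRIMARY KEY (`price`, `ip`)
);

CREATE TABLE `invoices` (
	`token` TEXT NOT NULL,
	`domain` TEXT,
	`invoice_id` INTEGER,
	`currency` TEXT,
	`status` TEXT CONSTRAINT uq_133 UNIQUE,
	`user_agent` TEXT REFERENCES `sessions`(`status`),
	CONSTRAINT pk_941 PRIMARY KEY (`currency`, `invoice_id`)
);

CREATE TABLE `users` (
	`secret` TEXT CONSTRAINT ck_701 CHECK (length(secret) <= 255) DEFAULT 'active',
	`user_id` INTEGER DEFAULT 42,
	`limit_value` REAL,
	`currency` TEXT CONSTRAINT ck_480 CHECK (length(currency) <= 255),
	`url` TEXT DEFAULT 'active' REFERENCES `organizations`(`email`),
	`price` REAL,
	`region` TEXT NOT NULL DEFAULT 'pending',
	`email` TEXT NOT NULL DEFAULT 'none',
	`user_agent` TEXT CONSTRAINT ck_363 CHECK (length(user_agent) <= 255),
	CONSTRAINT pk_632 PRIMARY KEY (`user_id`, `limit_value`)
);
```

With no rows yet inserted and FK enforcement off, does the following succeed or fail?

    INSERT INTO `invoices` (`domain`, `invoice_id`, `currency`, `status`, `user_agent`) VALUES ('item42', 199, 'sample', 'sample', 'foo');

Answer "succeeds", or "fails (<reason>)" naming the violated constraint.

token is omitted from the column list and has no DEFAULT, so it would receive NULL.
But token is declared NOT NULL.

fails (NOT NULL on token)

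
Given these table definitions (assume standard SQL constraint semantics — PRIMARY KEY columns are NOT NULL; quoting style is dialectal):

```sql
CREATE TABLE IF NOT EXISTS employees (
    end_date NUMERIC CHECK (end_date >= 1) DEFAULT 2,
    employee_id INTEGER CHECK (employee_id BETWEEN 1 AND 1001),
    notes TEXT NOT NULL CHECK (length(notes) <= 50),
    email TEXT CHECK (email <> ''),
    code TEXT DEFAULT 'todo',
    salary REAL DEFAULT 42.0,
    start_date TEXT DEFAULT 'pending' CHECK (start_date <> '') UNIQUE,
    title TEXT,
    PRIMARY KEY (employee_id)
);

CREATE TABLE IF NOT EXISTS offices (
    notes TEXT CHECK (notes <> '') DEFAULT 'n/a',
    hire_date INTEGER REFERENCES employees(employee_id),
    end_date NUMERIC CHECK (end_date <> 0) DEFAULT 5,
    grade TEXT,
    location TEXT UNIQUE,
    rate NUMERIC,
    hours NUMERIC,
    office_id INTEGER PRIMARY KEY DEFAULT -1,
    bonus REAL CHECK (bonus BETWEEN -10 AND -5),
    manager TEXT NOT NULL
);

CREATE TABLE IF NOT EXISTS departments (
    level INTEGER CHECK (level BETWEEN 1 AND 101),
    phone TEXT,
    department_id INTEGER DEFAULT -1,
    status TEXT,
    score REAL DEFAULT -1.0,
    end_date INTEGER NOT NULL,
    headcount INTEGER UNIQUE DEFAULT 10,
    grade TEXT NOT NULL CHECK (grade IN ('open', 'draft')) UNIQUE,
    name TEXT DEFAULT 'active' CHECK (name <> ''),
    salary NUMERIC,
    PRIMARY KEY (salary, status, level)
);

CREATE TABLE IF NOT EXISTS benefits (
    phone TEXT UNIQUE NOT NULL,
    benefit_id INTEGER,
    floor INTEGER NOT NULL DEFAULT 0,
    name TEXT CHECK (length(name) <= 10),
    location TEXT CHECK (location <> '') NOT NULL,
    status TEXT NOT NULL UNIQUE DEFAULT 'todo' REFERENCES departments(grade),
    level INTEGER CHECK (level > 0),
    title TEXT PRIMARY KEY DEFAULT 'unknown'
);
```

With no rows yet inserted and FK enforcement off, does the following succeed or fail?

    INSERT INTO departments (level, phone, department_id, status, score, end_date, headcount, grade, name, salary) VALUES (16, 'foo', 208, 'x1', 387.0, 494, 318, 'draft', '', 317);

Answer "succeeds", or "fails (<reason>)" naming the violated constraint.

The value '' for name violates CHECK (name <> '').

fails (CHECK on name)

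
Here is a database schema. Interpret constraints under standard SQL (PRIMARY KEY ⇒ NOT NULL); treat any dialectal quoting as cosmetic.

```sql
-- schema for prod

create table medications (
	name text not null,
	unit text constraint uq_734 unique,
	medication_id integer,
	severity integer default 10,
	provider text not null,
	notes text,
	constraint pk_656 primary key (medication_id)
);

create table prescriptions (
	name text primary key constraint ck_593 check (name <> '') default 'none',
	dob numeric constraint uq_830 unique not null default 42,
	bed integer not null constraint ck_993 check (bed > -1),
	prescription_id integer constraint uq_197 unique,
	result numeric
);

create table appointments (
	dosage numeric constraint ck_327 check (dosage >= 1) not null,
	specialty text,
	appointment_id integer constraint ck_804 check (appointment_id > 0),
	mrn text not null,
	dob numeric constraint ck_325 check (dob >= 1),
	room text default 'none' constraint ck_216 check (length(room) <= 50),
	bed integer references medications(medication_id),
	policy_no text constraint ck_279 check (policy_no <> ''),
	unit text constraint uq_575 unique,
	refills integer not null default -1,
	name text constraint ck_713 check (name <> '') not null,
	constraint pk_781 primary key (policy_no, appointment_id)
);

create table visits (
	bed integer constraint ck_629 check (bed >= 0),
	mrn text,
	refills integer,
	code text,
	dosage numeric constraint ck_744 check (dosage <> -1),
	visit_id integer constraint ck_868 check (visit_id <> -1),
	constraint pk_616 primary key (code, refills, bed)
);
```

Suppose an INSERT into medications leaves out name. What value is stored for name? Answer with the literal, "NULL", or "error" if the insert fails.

name has no DEFAULT clause.
Omitting it would insert NULL, but it is declared NOT NULL, so the INSERT fails.

error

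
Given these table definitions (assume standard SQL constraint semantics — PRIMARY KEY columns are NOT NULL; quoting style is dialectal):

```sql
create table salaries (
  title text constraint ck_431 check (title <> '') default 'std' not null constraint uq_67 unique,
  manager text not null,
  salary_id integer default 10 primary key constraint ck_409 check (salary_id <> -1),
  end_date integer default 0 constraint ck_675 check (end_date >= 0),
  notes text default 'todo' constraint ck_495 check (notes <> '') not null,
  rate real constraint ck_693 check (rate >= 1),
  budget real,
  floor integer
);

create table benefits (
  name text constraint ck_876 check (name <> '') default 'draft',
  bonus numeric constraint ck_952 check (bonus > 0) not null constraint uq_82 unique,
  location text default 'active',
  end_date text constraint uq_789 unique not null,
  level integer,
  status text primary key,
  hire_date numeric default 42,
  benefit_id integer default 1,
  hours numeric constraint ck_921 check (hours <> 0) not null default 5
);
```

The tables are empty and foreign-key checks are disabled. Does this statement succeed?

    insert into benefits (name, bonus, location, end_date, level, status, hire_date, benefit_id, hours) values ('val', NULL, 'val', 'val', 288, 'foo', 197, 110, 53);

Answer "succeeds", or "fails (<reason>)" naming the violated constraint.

fails (NOT NULL on bonus)

bonus is explicitly set to NULL, but bonus is declared NOT NULL.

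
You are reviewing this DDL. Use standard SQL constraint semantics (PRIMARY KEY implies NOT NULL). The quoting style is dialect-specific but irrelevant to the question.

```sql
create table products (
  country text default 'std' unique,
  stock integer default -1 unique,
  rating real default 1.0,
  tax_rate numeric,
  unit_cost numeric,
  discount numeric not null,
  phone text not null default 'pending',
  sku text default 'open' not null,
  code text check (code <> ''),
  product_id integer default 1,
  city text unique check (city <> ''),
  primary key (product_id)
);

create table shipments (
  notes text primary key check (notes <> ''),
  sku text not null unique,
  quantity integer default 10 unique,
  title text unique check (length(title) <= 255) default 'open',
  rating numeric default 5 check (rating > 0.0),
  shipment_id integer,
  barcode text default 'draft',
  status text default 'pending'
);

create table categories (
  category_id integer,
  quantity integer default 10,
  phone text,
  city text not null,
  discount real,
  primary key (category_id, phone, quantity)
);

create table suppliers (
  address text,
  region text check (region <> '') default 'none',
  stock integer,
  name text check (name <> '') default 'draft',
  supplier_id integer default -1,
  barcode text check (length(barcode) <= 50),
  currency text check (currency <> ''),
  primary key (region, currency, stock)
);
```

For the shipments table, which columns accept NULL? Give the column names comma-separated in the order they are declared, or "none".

- notes: part of the PRIMARY KEY, which implies NOT NULL → not nullable.
- sku: declared NOT NULL → not nullable.
- quantity: UNIQUE does not imply NOT NULL → nullable.
- title: CHECK does not forbid NULL (a CHECK constraint passes when its expression is NULL) → nullable.
- rating: CHECK does not forbid NULL (a CHECK constraint passes when its expression is NULL) → nullable.
- shipment_id: no NOT NULL constraint applies → nullable.
- barcode: DEFAULT only fills an omitted column; an explicit NULL is still allowed → nullable.
- status: DEFAULT only fills an omitted column; an explicit NULL is still allowed → nullable.

quantity, title, rating, shipment_id, barcode, status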